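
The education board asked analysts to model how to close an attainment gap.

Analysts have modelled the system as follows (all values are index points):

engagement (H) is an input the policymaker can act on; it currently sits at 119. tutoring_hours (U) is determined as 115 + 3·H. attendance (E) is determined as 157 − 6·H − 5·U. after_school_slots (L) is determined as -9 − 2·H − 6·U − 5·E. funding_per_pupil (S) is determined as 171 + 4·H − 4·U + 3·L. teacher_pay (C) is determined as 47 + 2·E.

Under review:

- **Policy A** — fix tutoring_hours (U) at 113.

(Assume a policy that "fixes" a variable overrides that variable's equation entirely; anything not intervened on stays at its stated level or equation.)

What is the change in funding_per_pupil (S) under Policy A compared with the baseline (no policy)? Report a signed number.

Baseline:
  H = 119
  U = 115 + 3·119 = 472
  E = 157 − 6·119 − 5·472 = -2917
  L = -9 − 2·119 − 6·472 − 5·(-2917) = 11506
  S = 171 + 4·119 − 4·472 + 3·11506 = 33277
Policy A (U := 113):
  H = 119
  U = 113
  E = 157 − 6·119 − 5·113 = -1122
  L = -9 − 2·119 − 6·113 − 5·(-1122) = 4685
  S = 171 + 4·119 − 4·113 + 3·4685 = 14250
Change in S: 14250 − 33277 = -19027

-19027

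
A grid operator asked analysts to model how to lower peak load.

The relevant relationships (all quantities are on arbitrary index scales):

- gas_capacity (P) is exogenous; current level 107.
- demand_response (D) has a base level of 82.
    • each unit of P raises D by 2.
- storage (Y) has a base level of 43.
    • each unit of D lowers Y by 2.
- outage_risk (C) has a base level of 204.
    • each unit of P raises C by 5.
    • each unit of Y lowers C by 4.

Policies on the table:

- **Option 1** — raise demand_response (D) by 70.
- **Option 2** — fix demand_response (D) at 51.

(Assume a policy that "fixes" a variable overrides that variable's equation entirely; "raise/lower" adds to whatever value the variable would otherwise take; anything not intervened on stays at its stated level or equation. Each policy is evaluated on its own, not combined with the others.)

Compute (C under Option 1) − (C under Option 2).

2520

Option 1 (D + 70):
  P = 107
  D = 82 + 2·107 (+70 from intervention) = 366
  Y = 43 − 2·366 = -689
  C = 204 + 5·107 − 4·(-689) = 3495
Option 2 (D := 51):
  P = 107
  D = 51
  Y = 43 − 2·51 = -59
  C = 204 + 5·107 − 4·(-59) = 975
C: 3495 − 975 = 2520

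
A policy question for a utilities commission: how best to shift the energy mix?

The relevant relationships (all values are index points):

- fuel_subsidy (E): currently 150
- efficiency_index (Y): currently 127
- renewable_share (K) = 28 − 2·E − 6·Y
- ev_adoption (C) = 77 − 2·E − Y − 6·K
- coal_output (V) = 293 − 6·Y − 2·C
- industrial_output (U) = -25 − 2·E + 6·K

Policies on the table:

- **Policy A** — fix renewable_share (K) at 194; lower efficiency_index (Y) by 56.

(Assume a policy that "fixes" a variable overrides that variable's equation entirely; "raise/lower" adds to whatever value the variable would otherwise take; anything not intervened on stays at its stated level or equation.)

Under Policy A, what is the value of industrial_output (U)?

Policy A (K := 194, Y − 56):
  E = 150
  Y = 127 − 56 = 71
  K = 194
  U = -25 − 2·150 + 6·194 = 839

839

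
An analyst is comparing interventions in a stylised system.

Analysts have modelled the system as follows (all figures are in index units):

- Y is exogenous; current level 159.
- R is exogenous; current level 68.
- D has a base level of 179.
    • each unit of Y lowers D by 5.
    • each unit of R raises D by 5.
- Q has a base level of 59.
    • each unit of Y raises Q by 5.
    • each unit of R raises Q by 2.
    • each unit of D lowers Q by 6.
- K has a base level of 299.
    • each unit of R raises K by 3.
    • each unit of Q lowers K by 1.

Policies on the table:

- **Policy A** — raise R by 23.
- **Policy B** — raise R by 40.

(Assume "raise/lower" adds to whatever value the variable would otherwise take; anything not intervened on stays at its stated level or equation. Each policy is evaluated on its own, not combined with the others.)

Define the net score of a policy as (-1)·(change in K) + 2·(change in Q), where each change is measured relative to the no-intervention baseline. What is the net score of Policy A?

-2001

Baseline:
  Y = 159
  R = 68
  D = 179 − 5·159 + 5·68 = -276
  Q = 59 + 5·159 + 2·68 − 6·(-276) = 2646
  K = 299 + 3·68 − 2646 = -2143
Policy A (R + 23):
  Y = 159
  R = 68 + 23 = 91
  D = 179 − 5·159 + 5·91 = -161
  Q = 59 + 5·159 + 2·91 − 6·(-161) = 2002
  K = 299 + 3·91 − 2002 = -1430
ΔK = -1430 − (-2143) = 713; ΔQ = 2002 − 2646 = -644
Score = (-1)·713 + 2·(-644) = -2001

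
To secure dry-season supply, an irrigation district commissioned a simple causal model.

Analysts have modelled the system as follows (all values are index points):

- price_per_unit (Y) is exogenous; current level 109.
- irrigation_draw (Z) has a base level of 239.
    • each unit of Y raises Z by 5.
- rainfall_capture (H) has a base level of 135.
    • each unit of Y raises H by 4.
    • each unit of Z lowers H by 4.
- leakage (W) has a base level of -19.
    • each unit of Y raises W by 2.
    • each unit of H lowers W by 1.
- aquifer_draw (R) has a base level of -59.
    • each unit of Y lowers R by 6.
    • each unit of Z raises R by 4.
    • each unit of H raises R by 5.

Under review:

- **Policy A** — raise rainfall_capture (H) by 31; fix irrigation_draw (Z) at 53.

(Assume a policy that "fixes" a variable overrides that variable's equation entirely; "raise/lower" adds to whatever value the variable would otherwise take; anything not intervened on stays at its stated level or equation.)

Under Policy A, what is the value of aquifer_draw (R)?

1449

Policy A (H + 31, Z := 53):
  Y = 109
  Z = 53
  H = 135 + 4·109 − 4·53 (+31 from intervention) = 390
  R = -59 − 6·109 + 4·53 + 5·390 = 1449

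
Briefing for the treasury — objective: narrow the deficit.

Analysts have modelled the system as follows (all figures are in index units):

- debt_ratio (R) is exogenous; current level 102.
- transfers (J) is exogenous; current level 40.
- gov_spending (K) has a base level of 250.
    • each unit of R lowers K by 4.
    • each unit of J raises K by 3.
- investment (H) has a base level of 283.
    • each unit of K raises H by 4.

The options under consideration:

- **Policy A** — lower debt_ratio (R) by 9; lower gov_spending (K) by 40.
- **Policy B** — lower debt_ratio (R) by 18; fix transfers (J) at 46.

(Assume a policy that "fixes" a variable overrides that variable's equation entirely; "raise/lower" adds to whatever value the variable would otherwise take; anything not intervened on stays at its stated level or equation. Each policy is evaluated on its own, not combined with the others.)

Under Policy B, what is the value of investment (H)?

Policy B (R − 18, J := 46):
  R = 102 − 18 = 84
  J = 46
  K = 250 − 4·84 + 3·46 = 52
  H = 283 + 4·52 = 491

491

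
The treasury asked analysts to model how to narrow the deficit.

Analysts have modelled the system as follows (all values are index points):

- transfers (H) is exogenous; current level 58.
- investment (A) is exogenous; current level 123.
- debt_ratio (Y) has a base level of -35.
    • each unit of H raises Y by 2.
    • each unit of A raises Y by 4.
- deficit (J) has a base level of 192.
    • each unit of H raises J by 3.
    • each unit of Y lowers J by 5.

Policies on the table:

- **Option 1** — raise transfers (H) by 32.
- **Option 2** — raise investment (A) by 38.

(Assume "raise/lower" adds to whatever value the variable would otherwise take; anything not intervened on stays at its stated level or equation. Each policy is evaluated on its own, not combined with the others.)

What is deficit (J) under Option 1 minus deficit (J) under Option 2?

Option 1 (H + 32):
  H = 58 + 32 = 90
  A = 123
  Y = -35 + 2·90 + 4·123 = 637
  J = 192 + 3·90 − 5·637 = -2723
Option 2 (A + 38):
  H = 58
  A = 123 + 38 = 161
  Y = -35 + 2·58 + 4·161 = 725
  J = 192 + 3·58 − 5·725 = -3259
J: -2723 − (-3259) = 536

536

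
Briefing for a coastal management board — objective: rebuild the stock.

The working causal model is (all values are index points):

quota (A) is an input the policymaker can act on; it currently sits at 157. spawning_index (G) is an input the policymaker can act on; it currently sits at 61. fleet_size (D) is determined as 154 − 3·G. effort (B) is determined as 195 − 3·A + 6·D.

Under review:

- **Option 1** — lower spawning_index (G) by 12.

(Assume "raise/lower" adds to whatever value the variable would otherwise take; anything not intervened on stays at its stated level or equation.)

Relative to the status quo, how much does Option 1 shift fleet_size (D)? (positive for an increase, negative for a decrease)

Baseline:
  G = 61
  D = 154 − 3·61 = -29
Option 1 (G − 12):
  G = 61 − 12 = 49
  D = 154 − 3·49 = 7
Change in D: 7 − (-29) = 36

36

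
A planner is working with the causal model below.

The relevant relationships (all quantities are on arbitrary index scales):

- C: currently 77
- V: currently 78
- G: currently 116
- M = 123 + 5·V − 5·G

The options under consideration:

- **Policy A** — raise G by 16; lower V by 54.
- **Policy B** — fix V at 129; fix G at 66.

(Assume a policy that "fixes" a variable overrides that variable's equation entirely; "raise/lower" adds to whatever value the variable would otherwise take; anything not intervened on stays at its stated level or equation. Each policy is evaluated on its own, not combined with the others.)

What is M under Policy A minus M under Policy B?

Policy A (G + 16, V − 54):
  V = 78 − 54 = 24
  G = 116 + 16 = 132
  M = 123 + 5·24 − 5·132 = -417
Policy B (V := 129, G := 66):
  V = 129
  G = 66
  M = 123 + 5·129 − 5·66 = 438
M: -417 − 438 = -855

-855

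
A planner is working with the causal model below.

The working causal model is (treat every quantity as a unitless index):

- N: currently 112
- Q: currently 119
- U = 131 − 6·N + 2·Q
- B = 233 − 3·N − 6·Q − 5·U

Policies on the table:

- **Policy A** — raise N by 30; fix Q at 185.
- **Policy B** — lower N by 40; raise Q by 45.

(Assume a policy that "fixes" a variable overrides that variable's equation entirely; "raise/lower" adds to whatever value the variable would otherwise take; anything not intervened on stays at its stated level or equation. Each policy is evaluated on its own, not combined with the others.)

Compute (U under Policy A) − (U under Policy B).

-378

Policy A (N + 30, Q := 185):
  N = 112 + 30 = 142
  Q = 185
  U = 131 − 6·142 + 2·185 = -351
Policy B (N − 40, Q + 45):
  N = 112 − 40 = 72
  Q = 119 + 45 = 164
  U = 131 − 6·72 + 2·164 = 27
U: -351 − 27 = -378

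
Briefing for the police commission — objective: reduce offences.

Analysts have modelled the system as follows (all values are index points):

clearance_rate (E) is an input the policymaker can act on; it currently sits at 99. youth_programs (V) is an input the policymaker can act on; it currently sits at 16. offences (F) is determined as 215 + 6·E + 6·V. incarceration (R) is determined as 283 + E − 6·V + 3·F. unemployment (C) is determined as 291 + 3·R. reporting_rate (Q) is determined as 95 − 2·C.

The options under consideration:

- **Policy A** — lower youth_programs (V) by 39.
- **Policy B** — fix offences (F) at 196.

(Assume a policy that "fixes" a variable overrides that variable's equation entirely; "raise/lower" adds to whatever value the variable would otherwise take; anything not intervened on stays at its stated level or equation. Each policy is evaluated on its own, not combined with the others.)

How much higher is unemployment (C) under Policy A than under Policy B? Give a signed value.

4977

Policy A (V − 39):
  E = 99
  V = 16 − 39 = -23
  F = 215 + 6·99 + 6·(-23) = 671
  R = 283 + 99 − 6·(-23) + 3·671 = 2533
  C = 291 + 3·2533 = 7890
Policy B (F := 196):
  E = 99
  V = 16
  F = 196
  R = 283 + 99 − 6·16 + 3·196 = 874
  C = 291 + 3·874 = 2913
C: 7890 − 2913 = 4977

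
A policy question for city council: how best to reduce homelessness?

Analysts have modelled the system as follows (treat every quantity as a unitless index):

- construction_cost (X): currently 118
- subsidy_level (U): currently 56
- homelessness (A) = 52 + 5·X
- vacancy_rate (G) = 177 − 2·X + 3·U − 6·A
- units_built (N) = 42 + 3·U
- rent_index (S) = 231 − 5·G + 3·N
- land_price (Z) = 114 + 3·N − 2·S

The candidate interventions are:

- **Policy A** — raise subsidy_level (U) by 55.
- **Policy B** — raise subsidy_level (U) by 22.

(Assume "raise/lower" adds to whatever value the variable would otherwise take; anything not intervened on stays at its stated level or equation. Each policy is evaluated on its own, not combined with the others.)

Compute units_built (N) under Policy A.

Policy A (U + 55):
  U = 56 + 55 = 111
  N = 42 + 3·111 = 375

375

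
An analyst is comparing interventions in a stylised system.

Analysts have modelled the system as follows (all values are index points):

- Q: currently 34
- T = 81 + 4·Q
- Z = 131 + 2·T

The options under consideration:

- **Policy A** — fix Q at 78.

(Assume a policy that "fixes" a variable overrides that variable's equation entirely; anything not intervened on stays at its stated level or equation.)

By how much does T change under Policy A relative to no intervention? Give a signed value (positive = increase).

Baseline:
  Q = 34
  T = 81 + 4·34 = 217
Policy A (Q := 78):
  Q = 78
  T = 81 + 4·78 = 393
Change in T: 393 − 217 = 176

176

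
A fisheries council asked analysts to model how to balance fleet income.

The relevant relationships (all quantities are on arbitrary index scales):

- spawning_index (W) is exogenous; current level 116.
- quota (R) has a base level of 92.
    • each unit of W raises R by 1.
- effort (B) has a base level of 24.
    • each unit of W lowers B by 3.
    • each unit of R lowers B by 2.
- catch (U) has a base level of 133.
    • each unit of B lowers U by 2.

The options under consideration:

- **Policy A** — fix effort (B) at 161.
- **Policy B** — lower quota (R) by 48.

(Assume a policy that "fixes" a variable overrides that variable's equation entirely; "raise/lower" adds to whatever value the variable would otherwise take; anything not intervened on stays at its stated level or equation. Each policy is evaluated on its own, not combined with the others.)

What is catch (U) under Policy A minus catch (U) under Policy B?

-1610

Policy A (B := 161):
  W = 116
  R = 92 + 116 = 208
  B = 161
  U = 133 − 2·161 = -189
Policy B (R − 48):
  W = 116
  R = 92 + 116 (−48 from intervention) = 160
  B = 24 − 3·116 − 2·160 = -644
  U = 133 − 2·(-644) = 1421
U: -189 − 1421 = -1610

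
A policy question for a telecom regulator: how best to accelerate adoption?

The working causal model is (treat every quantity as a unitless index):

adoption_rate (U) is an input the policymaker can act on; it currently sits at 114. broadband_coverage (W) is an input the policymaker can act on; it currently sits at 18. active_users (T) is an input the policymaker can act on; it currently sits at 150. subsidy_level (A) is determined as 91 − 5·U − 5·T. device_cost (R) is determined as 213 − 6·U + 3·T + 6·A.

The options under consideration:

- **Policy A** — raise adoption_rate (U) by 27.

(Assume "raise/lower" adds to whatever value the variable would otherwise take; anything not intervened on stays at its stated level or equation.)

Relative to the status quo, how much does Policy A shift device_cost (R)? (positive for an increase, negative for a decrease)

Baseline:
  U = 114
  T = 150
  A = 91 − 5·114 − 5·150 = -1229
  R = 213 − 6·114 + 3·150 + 6·(-1229) = -7395
Policy A (U + 27):
  U = 114 + 27 = 141
  T = 150
  A = 91 − 5·141 − 5·150 = -1364
  R = 213 − 6·141 + 3·150 + 6·(-1364) = -8367
Change in R: -8367 − (-7395) = -972

-972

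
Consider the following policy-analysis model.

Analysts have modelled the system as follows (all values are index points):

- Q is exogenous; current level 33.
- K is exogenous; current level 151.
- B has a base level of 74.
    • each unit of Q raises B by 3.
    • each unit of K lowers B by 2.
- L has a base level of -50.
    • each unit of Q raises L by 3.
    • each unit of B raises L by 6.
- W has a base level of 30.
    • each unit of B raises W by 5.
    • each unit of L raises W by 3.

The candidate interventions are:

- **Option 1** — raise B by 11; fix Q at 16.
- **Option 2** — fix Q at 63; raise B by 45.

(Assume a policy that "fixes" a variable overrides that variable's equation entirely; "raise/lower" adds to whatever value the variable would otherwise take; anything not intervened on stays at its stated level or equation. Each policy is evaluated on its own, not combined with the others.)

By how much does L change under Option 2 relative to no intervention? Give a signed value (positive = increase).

900

Baseline:
  Q = 33
  K = 151
  B = 74 + 3·33 − 2·151 = -129
  L = -50 + 3·33 + 6·(-129) = -725
Option 2 (Q := 63, B + 45):
  Q = 63
  K = 151
  B = 74 + 3·63 − 2·151 (+45 from intervention) = 6
  L = -50 + 3·63 + 6·6 = 175
Change in L: 175 − (-725) = 900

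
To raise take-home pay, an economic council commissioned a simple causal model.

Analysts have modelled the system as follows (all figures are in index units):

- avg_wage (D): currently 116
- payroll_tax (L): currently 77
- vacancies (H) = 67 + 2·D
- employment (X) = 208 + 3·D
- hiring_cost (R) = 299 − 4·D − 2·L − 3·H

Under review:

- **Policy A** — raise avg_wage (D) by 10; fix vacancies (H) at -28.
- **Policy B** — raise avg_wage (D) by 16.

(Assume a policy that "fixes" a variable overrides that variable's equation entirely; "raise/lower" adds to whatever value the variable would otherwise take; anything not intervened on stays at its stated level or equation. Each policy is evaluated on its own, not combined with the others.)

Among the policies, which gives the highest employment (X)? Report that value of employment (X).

604

Policy A (D + 10, H := -28):
  D = 116 + 10 = 126
  X = 208 + 3·126 = 586
Policy B (D + 16):
  D = 116 + 16 = 132
  X = 208 + 3·132 = 604
Comparing — Policy A: X=586, Policy B: X=604. Highest is 604 (Policy B).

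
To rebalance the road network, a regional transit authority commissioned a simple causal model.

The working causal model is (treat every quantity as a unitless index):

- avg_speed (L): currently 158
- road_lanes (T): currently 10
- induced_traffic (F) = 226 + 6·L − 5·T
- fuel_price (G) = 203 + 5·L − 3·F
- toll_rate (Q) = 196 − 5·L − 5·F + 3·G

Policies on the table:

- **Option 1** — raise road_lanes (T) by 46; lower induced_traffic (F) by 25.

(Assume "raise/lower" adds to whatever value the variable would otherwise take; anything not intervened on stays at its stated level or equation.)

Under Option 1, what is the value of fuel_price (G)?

Option 1 (T + 46, F − 25):
  L = 158
  T = 10 + 46 = 56
  F = 226 + 6·158 − 5·56 (−25 from intervention) = 869
  G = 203 + 5·158 − 3·869 = -1614

-1614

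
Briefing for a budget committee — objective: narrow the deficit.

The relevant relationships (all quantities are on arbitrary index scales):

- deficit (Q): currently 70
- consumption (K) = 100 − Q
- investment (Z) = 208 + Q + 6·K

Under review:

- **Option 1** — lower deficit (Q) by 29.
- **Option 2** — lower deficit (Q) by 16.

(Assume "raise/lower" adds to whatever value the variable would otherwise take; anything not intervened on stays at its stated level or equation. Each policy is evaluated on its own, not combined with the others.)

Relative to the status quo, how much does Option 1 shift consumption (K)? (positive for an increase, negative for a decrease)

Baseline:
  Q = 70
  K = 100 − 70 = 30
Option 1 (Q − 29):
  Q = 70 − 29 = 41
  K = 100 − 41 = 59
Change in K: 59 − 30 = 29

29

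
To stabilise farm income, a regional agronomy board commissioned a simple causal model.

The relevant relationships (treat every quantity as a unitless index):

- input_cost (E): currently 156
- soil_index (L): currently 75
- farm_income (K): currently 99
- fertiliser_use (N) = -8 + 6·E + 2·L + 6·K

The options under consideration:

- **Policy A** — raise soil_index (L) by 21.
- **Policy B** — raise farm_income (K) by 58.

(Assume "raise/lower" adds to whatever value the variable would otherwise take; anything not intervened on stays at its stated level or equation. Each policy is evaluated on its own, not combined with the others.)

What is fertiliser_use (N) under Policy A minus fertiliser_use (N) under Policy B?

Policy A (L + 21):
  E = 156
  L = 75 + 21 = 96
  K = 99
  N = -8 + 6·156 + 2·96 + 6·99 = 1714
Policy B (K + 58):
  E = 156
  L = 75
  K = 99 + 58 = 157
  N = -8 + 6·156 + 2·75 + 6·157 = 2020
N: 1714 − 2020 = -306

-306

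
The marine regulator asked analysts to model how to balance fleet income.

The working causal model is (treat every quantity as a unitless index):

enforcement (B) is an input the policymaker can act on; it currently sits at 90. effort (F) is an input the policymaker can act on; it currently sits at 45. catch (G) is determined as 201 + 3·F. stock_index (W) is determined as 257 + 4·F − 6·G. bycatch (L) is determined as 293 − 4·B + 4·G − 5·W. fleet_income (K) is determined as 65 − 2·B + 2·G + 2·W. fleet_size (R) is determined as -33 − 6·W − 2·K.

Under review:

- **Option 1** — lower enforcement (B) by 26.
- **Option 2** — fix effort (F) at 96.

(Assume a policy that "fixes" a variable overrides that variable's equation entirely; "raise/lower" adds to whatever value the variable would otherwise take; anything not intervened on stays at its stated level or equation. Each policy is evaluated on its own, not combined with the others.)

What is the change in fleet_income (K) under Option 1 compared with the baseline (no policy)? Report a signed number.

Baseline:
  B = 90
  F = 45
  G = 201 + 3·45 = 336
  W = 257 + 4·45 − 6·336 = -1579
  K = 65 − 2·90 + 2·336 + 2·(-1579) = -2601
Option 1 (B − 26):
  B = 90 − 26 = 64
  F = 45
  G = 201 + 3·45 = 336
  W = 257 + 4·45 − 6·336 = -1579
  K = 65 − 2·64 + 2·336 + 2·(-1579) = -2549
Change in K: -2549 − (-2601) = 52

52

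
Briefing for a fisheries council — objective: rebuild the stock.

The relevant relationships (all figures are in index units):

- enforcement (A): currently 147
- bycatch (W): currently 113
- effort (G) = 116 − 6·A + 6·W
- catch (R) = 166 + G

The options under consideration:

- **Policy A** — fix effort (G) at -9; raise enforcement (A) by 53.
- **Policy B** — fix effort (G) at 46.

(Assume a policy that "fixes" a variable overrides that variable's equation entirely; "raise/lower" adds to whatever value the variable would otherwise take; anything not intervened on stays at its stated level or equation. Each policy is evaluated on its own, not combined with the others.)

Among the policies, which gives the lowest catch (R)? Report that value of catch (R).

157

Policy A (G := -9, A + 53):
  A = 147 + 53 = 200
  W = 113
  G = -9
  R = 166 + (-9) = 157
Policy B (G := 46):
  A = 147
  W = 113
  G = 46
  R = 166 + 46 = 212
Comparing — Policy A: R=157, Policy B: R=212. Lowest is 157 (Policy A).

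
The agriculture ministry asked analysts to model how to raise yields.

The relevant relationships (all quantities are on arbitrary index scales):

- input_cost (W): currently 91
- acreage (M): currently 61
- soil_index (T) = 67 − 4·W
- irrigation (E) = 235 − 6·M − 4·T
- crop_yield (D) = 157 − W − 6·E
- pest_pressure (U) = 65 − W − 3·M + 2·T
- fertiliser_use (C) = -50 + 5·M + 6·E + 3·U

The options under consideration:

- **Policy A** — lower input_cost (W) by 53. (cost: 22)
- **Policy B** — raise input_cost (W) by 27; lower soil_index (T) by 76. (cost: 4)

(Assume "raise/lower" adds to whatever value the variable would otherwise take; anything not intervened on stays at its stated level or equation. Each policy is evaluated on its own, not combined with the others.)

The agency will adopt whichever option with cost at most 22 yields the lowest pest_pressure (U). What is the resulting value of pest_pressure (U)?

Policy A (W − 53):
  W = 91 − 53 = 38
  M = 61
  T = 67 − 4·38 = -85
  U = 65 − 38 − 3·61 + 2·(-85) = -326
Policy B (W + 27, T − 76):
  W = 91 + 27 = 118
  M = 61
  T = 67 − 4·118 (−76 from intervention) = -481
  U = 65 − 118 − 3·61 + 2·(-481) = -1198
Comparing — Policy A: U=-326, Policy B: U=-1198. Lowest is -1198 (Policy B).

-1198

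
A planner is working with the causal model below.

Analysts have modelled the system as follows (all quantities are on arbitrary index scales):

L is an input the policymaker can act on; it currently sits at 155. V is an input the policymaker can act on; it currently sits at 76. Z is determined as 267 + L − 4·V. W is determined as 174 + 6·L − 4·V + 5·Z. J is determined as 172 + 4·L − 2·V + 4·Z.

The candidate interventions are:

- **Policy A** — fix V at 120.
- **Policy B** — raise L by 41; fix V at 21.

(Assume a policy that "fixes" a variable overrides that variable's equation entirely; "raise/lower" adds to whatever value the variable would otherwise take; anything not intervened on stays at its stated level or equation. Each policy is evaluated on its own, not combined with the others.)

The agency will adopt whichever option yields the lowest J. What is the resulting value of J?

Policy A (V := 120):
  L = 155
  V = 120
  Z = 267 + 155 − 4·120 = -58
  J = 172 + 4·155 − 2·120 + 4·(-58) = 320
Policy B (L + 41, V := 21):
  L = 155 + 41 = 196
  V = 21
  Z = 267 + 196 − 4·21 = 379
  J = 172 + 4·196 − 2·21 + 4·379 = 2430
Comparing — Policy A: J=320, Policy B: J=2430. Lowest is 320 (Policy A).

320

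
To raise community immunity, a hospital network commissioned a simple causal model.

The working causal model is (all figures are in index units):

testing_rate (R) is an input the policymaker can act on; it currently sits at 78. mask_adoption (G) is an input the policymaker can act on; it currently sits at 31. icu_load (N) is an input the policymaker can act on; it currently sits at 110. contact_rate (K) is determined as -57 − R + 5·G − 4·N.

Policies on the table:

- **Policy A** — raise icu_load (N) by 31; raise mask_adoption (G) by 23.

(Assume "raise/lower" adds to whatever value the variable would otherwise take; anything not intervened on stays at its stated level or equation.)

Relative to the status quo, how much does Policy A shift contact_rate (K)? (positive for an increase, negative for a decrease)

Baseline:
  R = 78
  G = 31
  N = 110
  K = -57 − 78 + 5·31 − 4·110 = -420
Policy A (N + 31, G + 23):
  R = 78
  G = 31 + 23 = 54
  N = 110 + 31 = 141
  K = -57 − 78 + 5·54 − 4·141 = -429
Change in K: -429 − (-420) = -9

-9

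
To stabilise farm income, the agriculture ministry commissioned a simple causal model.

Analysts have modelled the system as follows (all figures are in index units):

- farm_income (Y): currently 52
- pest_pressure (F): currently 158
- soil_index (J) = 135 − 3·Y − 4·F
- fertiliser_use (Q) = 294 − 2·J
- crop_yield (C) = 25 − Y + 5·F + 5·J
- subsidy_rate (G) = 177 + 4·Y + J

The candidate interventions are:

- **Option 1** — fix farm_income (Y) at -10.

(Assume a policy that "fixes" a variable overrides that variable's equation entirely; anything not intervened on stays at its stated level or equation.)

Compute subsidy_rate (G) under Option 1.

-330

Option 1 (Y := -10):
  Y = -10
  F = 158
  J = 135 − 3·(-10) − 4·158 = -467
  G = 177 + 4·(-10) + (-467) = -330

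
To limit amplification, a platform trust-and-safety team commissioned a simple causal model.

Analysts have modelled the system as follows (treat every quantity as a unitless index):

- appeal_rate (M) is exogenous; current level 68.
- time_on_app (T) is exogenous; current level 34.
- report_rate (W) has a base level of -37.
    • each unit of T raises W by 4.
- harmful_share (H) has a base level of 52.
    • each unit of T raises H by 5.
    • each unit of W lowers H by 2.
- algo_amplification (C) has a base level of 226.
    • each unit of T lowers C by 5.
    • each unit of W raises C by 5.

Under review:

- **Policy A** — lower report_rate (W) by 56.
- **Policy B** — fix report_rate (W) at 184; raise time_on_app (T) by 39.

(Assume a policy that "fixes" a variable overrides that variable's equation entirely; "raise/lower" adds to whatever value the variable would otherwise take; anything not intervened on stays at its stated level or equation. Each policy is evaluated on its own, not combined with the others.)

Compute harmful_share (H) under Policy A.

136

Policy A (W − 56):
  T = 34
  W = -37 + 4·34 (−56 from intervention) = 43
  H = 52 + 5·34 − 2·43 = 136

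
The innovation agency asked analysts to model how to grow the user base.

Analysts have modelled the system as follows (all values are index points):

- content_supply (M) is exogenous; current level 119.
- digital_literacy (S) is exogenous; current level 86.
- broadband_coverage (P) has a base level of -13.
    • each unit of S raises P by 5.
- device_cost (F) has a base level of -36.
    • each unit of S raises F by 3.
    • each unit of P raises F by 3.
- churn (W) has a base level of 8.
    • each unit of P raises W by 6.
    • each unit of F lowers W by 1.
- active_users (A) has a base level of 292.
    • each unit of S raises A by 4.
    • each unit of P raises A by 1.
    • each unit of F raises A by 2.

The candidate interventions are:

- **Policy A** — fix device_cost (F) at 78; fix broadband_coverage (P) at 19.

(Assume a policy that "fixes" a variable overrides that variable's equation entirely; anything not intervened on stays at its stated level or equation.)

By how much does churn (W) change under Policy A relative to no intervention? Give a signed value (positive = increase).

Baseline:
  S = 86
  P = -13 + 5·86 = 417
  F = -36 + 3·86 + 3·417 = 1473
  W = 8 + 6·417 − 1473 = 1037
Policy A (F := 78, P := 19):
  S = 86
  P = 19
  F = 78
  W = 8 + 6·19 − 78 = 44
Change in W: 44 − 1037 = -993

-993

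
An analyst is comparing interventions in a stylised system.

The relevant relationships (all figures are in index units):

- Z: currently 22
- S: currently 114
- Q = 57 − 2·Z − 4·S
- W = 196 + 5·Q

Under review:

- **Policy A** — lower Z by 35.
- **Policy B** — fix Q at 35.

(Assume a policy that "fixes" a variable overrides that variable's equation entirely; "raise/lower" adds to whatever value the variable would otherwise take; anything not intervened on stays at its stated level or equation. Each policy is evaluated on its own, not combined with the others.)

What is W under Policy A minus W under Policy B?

-2040

Policy A (Z − 35):
  Z = 22 − 35 = -13
  S = 114
  Q = 57 − 2·(-13) − 4·114 = -373
  W = 196 + 5·(-373) = -1669
Policy B (Q := 35):
  Z = 22
  S = 114
  Q = 35
  W = 196 + 5·35 = 371
W: -1669 − 371 = -2040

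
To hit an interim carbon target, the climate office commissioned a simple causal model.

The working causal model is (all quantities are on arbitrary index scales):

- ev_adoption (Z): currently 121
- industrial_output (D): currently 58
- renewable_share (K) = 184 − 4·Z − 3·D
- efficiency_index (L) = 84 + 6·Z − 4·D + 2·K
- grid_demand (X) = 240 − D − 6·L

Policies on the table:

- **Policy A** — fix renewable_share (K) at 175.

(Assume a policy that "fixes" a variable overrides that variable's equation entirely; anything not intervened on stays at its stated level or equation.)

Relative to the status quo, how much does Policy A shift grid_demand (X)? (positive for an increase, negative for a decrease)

Baseline:
  Z = 121
  D = 58
  K = 184 − 4·121 − 3·58 = -474
  L = 84 + 6·121 − 4·58 + 2·(-474) = -370
  X = 240 − 58 − 6·(-370) = 2402
Policy A (K := 175):
  Z = 121
  D = 58
  K = 175
  L = 84 + 6·121 − 4·58 + 2·175 = 928
  X = 240 − 58 − 6·928 = -5386
Change in X: -5386 − 2402 = -7788

-7788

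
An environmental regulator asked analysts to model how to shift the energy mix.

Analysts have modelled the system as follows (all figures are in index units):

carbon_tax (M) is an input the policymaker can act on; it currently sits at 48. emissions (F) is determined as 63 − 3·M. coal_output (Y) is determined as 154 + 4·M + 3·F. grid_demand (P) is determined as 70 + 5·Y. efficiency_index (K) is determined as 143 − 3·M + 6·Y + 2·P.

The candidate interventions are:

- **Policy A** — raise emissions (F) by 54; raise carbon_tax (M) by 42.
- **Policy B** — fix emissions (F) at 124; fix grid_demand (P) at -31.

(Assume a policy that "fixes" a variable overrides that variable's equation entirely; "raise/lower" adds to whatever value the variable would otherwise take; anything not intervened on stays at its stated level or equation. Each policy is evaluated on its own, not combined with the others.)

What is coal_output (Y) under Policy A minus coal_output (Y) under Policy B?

-663

Policy A (F + 54, M + 42):
  M = 48 + 42 = 90
  F = 63 − 3·90 (+54 from intervention) = -153
  Y = 154 + 4·90 + 3·(-153) = 55
Policy B (F := 124, P := -31):
  M = 48
  F = 124
  Y = 154 + 4·48 + 3·124 = 718
Y: 55 − 718 = -663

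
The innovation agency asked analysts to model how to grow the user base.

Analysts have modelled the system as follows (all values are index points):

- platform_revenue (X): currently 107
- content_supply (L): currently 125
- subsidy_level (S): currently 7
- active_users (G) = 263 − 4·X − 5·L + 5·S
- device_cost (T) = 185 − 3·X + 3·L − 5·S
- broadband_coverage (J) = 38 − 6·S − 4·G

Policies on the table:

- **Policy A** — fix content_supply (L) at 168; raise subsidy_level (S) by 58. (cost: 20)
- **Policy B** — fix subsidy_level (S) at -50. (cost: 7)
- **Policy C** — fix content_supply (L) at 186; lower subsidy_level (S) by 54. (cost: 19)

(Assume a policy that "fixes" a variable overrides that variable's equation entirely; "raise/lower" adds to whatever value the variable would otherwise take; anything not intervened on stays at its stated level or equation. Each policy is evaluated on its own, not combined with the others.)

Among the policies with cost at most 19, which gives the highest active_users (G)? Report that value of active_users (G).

-1040

Policy B (S := -50):
  X = 107
  L = 125
  S = -50
  G = 263 − 4·107 − 5·125 + 5·(-50) = -1040
Policy C (L := 186, S − 54):
  X = 107
  L = 186
  S = 7 − 54 = -47
  G = 263 − 4·107 − 5·186 + 5·(-47) = -1330
Comparing — Policy B: G=-1040, Policy C: G=-1330. Highest is -1040 (Policy B).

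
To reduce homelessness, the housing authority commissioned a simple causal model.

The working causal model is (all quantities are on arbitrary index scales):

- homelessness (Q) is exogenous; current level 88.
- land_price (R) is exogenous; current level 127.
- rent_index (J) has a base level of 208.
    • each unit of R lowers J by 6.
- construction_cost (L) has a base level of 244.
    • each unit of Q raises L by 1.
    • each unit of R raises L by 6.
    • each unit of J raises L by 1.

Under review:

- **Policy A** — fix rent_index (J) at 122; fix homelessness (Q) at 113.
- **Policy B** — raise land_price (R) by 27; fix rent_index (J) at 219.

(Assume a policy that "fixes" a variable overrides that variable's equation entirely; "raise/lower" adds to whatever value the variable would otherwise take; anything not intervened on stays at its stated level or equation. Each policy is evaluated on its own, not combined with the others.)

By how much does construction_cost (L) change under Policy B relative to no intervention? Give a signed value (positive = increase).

Baseline:
  Q = 88
  R = 127
  J = 208 − 6·127 = -554
  L = 244 + 88 + 6·127 + (-554) = 540
Policy B (R + 27, J := 219):
  Q = 88
  R = 127 + 27 = 154
  J = 219
  L = 244 + 88 + 6·154 + 219 = 1475
Change in L: 1475 − 540 = 935

935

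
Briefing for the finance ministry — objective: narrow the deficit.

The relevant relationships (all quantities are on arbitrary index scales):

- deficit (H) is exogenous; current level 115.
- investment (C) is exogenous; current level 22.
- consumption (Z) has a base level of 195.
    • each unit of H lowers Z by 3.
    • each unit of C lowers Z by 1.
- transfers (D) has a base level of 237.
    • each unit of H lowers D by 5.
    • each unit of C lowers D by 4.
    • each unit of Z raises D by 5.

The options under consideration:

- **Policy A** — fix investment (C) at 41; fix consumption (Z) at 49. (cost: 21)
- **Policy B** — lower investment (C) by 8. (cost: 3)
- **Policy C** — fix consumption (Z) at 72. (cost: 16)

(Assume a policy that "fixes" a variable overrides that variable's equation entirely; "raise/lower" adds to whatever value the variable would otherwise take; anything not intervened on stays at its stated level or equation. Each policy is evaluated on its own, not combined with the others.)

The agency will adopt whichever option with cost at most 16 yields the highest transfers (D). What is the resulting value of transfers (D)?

Policy B (C − 8):
  H = 115
  C = 22 − 8 = 14
  Z = 195 − 3·115 − 14 = -164
  D = 237 − 5·115 − 4·14 + 5·(-164) = -1214
Policy C (Z := 72):
  H = 115
  C = 22
  Z = 72
  D = 237 − 5·115 − 4·22 + 5·72 = -66
Comparing — Policy B: D=-1214, Policy C: D=-66. Highest is -66 (Policy C).

-66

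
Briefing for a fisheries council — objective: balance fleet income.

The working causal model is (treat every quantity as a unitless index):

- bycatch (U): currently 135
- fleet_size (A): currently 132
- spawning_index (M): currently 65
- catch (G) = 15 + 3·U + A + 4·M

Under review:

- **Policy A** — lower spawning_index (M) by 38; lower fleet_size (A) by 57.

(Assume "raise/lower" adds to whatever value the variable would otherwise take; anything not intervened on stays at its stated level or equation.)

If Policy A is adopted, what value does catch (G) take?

603

Policy A (M − 38, A − 57):
  U = 135
  A = 132 − 57 = 75
  M = 65 − 38 = 27
  G = 15 + 3·135 + 75 + 4·27 = 603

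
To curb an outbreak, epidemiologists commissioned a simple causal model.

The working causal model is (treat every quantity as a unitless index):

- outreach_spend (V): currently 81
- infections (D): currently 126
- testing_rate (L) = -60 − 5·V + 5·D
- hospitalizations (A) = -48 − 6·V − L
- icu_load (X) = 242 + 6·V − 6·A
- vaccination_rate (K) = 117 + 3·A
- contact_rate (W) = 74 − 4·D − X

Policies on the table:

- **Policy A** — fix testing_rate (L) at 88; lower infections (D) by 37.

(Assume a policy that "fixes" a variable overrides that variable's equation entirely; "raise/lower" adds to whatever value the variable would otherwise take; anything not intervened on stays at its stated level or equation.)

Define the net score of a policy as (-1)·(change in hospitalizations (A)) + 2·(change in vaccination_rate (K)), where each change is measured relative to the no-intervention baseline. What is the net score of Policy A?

Baseline:
  V = 81
  D = 126
  L = -60 − 5·81 + 5·126 = 165
  A = -48 − 6·81 − 165 = -699
  K = 117 + 3·(-699) = -1980
Policy A (L := 88, D − 37):
  V = 81
  D = 126 − 37 = 89
  L = 88
  A = -48 − 6·81 − 88 = -622
  K = 117 + 3·(-622) = -1749
ΔA = -622 − (-699) = 77; ΔK = -1749 − (-1980) = 231
Score = (-1)·77 + 2·231 = 385

385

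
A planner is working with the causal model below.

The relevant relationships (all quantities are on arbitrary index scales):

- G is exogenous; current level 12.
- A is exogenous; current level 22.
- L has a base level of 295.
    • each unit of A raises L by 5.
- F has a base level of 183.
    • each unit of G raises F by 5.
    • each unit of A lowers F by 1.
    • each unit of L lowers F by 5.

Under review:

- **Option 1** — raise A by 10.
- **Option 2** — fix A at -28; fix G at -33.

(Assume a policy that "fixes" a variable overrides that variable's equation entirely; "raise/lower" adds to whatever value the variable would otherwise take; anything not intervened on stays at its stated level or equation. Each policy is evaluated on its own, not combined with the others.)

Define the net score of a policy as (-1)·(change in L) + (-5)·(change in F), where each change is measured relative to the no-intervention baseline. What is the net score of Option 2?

-5125

Baseline:
  G = 12
  A = 22
  L = 295 + 5·22 = 405
  F = 183 + 5·12 − 22 − 5·405 = -1804
Option 2 (A := -28, G := -33):
  G = -33
  A = -28
  L = 295 + 5·(-28) = 155
  F = 183 + 5·(-33) − (-28) − 5·155 = -729
ΔL = 155 − 405 = -250; ΔF = -729 − (-1804) = 1075
Score = (-1)·(-250) + (-5)·1075 = -5125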